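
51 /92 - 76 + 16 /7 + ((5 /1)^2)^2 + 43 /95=33789267 /61180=552.29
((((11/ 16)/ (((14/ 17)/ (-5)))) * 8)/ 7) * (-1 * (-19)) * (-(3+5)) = 35530/ 49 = 725.10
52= 52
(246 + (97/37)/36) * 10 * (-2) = -1638845/333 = -4921.46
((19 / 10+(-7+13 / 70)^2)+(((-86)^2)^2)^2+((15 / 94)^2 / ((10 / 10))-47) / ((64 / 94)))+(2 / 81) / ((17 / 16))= 30364453318276416469853837 / 10147939200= 2992179271065835.36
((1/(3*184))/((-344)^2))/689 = 1/45006494208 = 0.00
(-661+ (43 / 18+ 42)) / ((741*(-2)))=11099 / 26676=0.42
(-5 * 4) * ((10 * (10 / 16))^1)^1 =-125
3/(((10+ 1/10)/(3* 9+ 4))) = 930/101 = 9.21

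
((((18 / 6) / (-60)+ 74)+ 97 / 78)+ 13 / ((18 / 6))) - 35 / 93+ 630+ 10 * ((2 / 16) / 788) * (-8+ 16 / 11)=37157570537 / 52398060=709.14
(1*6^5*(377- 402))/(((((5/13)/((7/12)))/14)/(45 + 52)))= -400392720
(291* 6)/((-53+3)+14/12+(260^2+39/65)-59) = 52380/2024783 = 0.03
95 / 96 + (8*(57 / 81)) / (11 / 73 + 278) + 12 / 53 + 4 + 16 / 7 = 48957723557 / 6508645920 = 7.52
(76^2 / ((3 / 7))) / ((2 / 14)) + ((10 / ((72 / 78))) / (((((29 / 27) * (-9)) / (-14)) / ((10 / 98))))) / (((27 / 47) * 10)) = 1034172751 / 10962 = 94341.61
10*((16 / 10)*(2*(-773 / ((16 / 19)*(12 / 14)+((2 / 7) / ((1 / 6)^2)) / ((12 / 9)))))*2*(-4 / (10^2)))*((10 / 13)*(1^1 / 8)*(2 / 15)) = 1644944 / 546975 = 3.01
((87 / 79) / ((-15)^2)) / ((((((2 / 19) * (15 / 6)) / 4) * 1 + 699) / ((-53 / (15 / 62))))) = -7242344 / 4721839875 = -0.00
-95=-95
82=82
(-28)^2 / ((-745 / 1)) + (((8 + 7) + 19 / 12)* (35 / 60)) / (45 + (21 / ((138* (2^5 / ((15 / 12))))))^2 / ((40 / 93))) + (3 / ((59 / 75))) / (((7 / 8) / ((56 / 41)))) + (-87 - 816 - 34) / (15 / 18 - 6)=234031857353814427306 / 1255062161423957625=186.47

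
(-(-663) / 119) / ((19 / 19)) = 39 / 7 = 5.57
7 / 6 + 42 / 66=119 / 66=1.80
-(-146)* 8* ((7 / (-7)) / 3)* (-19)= 22192 / 3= 7397.33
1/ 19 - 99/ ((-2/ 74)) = 69598/ 19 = 3663.05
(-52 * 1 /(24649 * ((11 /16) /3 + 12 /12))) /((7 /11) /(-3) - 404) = 0.00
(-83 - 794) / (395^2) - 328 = -51177077 / 156025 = -328.01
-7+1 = -6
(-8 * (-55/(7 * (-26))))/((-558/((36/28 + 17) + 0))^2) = -901120/347093019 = -0.00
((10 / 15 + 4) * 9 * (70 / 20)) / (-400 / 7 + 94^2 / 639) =-657531 / 193748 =-3.39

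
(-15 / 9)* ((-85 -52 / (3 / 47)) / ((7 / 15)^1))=3213.10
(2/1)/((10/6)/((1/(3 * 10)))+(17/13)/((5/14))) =65/1744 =0.04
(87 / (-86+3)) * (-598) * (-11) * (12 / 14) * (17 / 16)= -14593293 / 2324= -6279.39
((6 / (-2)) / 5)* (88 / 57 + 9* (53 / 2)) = -5473 / 38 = -144.03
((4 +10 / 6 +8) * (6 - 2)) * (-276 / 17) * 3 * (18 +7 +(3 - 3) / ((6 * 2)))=-1131600 / 17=-66564.71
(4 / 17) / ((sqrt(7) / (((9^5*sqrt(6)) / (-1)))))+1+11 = -12851.24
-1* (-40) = 40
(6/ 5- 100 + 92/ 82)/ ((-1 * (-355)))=-20024/ 72775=-0.28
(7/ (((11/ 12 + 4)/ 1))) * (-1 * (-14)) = 1176/ 59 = 19.93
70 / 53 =1.32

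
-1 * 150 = -150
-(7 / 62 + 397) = -24621 / 62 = -397.11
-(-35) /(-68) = -35 /68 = -0.51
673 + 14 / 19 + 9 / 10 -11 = 126091 / 190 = 663.64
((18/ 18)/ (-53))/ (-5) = 1/ 265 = 0.00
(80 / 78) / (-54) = -20 / 1053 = -0.02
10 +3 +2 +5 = 20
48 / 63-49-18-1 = -1412 / 21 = -67.24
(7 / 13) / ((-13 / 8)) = -56 / 169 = -0.33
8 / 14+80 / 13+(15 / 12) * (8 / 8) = 2903 / 364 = 7.98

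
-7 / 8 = -0.88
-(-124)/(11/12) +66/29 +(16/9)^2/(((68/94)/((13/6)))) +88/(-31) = 5889794582/40851459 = 144.18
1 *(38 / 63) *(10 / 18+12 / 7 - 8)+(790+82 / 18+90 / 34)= 53556446 / 67473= 793.75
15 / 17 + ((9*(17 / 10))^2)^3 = 218070809717793 / 17000000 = 12827694.69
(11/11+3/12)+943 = 3777/4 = 944.25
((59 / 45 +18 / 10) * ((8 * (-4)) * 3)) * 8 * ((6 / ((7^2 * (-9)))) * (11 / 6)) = 11264 / 189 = 59.60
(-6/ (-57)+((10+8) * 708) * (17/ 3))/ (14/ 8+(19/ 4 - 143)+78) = -2744212/ 2223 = -1234.46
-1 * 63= -63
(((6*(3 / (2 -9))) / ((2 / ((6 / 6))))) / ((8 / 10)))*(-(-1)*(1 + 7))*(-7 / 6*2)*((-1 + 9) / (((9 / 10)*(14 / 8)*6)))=1600 / 63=25.40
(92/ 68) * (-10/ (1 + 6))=-230/ 119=-1.93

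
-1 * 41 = -41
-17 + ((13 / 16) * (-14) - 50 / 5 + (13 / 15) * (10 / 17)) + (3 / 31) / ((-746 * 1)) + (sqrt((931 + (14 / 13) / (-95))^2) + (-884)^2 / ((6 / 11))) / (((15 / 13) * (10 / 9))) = 12528592642063811 / 11204547000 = 1118170.39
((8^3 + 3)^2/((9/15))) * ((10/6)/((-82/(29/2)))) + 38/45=-320478131/2460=-130275.66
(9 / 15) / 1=3 / 5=0.60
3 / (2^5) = 0.09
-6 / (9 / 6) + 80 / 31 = -44 / 31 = -1.42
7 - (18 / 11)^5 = -762211 / 161051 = -4.73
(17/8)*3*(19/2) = 969/16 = 60.56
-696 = -696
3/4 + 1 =1.75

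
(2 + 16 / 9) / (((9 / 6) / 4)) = 272 / 27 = 10.07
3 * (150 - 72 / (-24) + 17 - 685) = -1545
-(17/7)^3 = -14.32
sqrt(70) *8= 8 *sqrt(70)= 66.93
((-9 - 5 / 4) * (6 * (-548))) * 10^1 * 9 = 3033180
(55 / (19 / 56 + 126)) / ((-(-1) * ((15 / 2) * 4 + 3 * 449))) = 616 / 1948455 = 0.00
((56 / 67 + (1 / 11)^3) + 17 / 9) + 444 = 358538728 / 802593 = 446.73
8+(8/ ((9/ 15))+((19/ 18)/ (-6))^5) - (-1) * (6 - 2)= 25.33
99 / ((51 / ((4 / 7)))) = 132 / 119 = 1.11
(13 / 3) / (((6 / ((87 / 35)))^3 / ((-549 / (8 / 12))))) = -174064293 / 686000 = -253.74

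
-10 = -10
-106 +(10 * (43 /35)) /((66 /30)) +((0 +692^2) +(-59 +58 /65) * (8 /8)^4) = 2395920911 /5005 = 478705.48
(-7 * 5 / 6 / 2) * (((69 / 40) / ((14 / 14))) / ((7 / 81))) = -58.22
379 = 379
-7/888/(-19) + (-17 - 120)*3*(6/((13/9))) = -374457077/219336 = -1707.23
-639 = -639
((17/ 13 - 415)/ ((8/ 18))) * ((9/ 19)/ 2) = -217809/ 988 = -220.45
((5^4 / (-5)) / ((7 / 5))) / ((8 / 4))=-625 / 14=-44.64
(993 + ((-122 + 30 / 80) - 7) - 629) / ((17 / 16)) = 3766 / 17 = 221.53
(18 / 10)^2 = 81 / 25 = 3.24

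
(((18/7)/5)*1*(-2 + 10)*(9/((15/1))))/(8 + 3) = 0.22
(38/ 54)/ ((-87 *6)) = -19/ 14094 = -0.00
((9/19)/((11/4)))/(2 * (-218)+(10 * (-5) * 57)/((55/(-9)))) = 18/3173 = 0.01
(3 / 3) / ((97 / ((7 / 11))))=7 / 1067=0.01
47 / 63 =0.75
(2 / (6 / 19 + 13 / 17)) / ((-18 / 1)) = -323 / 3141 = -0.10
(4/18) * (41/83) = 82/747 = 0.11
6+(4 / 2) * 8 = 22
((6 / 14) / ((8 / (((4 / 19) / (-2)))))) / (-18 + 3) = 1 / 2660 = 0.00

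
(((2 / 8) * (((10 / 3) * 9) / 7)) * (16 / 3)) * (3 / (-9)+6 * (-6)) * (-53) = 231080 / 21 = 11003.81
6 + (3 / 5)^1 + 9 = 78 / 5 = 15.60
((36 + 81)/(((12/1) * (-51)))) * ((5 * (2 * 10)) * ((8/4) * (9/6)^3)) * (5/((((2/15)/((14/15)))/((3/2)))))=-921375/136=-6774.82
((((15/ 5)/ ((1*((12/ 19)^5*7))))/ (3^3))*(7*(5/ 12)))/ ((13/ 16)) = 12380495/ 21835008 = 0.57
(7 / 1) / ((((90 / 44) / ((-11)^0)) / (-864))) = -14784 / 5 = -2956.80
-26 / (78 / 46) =-46 / 3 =-15.33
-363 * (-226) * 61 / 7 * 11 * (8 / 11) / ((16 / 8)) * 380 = 7606563360 / 7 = 1086651908.57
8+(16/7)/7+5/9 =3917/441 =8.88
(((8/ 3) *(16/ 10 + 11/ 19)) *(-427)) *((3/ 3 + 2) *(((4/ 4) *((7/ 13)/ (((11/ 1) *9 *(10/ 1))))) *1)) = -274988/ 67925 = -4.05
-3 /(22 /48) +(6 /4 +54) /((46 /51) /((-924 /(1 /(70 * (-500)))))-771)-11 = -123216831040561 /6994026269747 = -17.62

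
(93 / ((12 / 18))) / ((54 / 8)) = 62 / 3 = 20.67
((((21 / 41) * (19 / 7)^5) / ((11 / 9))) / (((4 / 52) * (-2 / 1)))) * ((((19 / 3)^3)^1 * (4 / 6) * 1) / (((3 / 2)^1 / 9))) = -441572639066 / 1082851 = -407787.07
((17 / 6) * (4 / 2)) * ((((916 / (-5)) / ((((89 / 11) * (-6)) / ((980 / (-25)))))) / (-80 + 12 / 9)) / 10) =2098327 / 1969125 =1.07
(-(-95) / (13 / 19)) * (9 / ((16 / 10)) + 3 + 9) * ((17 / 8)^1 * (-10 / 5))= -4326585 / 416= -10400.44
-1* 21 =-21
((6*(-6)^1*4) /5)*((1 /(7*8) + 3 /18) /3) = -62 /35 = -1.77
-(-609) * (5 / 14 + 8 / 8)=1653 / 2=826.50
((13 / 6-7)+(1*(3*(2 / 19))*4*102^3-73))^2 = 23349392168196241 / 12996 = 1796659908294.57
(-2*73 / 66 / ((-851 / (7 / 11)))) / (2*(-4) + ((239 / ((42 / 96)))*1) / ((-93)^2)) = -10312491 / 49479624920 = -0.00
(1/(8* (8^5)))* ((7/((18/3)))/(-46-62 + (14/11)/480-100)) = -385/17993334784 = -0.00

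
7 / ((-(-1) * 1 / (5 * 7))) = 245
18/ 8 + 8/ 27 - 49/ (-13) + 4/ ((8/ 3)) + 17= 34841/ 1404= 24.82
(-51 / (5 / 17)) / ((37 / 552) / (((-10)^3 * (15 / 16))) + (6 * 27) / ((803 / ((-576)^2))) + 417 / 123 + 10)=-2954328943500 / 1140620216464349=-0.00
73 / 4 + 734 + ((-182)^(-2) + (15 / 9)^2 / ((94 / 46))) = 5279580745 / 7005726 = 753.61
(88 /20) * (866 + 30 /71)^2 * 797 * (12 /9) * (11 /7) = 417072749661568 /75615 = 5515740919.94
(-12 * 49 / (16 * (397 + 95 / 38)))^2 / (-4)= -21609 / 10214416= -0.00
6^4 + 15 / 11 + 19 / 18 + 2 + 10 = 259463 / 198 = 1310.42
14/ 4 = 7/ 2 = 3.50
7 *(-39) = -273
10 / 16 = 0.62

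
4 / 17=0.24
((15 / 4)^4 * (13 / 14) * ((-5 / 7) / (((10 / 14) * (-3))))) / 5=43875 / 3584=12.24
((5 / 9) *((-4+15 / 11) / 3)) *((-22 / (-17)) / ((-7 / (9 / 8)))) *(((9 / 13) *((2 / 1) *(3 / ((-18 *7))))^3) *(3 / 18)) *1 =-145 / 114614136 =-0.00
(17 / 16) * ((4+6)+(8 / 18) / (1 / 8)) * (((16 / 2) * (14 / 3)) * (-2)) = -29036 / 27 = -1075.41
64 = 64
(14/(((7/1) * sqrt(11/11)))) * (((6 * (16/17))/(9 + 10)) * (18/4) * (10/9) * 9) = 8640/323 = 26.75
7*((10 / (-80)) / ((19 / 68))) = -119 / 38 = -3.13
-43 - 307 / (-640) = -27213 / 640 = -42.52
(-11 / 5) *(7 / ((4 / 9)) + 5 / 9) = -35.87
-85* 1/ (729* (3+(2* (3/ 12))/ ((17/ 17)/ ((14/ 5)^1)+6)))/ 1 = -7565/ 199746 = -0.04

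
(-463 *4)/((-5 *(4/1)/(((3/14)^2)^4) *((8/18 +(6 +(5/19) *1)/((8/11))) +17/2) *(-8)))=-519454053/177220128789760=-0.00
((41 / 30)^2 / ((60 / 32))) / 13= 3362 / 43875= 0.08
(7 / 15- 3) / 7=-38 / 105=-0.36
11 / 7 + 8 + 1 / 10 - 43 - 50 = -5833 / 70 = -83.33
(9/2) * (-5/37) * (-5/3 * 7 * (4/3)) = 350/37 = 9.46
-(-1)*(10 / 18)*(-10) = -50 / 9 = -5.56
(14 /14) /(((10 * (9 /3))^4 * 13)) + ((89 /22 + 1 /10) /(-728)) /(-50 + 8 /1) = 770039 /5675670000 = 0.00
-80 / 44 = -20 / 11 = -1.82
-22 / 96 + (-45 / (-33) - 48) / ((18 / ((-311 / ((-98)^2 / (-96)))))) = -10501273 / 1267728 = -8.28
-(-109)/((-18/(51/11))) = -1853/66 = -28.08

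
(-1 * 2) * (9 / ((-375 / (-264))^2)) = -139392 / 15625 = -8.92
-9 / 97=-0.09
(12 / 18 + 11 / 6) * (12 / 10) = 3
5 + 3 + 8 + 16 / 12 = 52 / 3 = 17.33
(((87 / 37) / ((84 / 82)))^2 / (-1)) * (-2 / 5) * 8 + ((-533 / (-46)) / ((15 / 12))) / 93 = 12167305222 / 717431295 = 16.96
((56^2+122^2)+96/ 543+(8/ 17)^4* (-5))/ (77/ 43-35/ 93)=272344626629547/ 21375863614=12740.75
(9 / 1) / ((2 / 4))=18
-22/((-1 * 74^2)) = 11/2738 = 0.00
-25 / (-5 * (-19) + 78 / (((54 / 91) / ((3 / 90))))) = -6750 / 26833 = -0.25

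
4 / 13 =0.31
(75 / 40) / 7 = 15 / 56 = 0.27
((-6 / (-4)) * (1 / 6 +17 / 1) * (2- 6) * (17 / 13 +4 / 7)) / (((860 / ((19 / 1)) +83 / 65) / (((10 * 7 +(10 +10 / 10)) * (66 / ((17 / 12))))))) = -15693.73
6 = 6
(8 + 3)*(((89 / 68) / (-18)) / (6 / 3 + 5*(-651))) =979 / 3981672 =0.00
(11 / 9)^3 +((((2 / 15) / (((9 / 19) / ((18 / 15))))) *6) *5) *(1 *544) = 20099839 / 3645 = 5514.36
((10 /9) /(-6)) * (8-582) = 2870 /27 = 106.30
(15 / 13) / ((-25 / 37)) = -111 / 65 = -1.71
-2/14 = -1/7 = -0.14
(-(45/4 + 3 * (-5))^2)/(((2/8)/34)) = -3825/2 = -1912.50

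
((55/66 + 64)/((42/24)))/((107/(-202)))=-157156/2247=-69.94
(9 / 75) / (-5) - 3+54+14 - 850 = -98128 / 125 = -785.02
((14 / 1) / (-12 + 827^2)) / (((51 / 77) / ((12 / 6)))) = 2156 / 34879767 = 0.00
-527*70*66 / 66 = -36890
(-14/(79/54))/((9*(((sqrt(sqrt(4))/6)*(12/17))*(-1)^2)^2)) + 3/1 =-5595/158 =-35.41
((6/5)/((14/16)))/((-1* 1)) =-48/35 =-1.37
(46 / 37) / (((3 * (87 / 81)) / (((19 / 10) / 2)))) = 3933 / 10730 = 0.37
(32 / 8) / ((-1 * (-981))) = 4 / 981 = 0.00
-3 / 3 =-1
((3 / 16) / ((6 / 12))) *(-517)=-1551 / 8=-193.88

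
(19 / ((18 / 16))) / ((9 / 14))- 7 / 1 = 1561 / 81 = 19.27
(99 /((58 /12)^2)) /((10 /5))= 1782 /841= 2.12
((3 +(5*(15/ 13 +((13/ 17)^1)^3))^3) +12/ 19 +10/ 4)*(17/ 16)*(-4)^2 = 5139492380834466797/ 582378085719326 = 8825.01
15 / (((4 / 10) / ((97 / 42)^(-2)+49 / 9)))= 11922925 / 56454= 211.20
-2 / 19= -0.11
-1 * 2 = -2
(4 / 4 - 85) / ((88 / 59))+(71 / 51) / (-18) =-284741 / 5049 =-56.40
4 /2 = 2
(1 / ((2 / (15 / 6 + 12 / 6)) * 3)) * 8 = 6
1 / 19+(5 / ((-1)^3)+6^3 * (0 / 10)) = -94 / 19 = -4.95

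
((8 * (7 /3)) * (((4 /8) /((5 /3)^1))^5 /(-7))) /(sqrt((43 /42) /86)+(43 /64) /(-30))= -0.07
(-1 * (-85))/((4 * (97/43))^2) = 157165/150544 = 1.04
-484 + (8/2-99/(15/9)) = -2697/5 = -539.40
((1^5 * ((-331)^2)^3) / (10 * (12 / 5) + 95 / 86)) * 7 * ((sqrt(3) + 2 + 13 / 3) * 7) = 5541948605353576934 * sqrt(3) / 2159 + 105297023501717961746 / 6477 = 20703077531873026.13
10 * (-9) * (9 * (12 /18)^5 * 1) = -320 /3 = -106.67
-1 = -1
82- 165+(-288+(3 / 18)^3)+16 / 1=-76679 / 216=-355.00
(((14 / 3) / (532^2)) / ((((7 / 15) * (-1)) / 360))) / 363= -75 / 2140369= -0.00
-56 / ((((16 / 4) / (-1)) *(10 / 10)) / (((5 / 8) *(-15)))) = -525 / 4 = -131.25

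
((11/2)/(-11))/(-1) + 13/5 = 31/10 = 3.10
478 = 478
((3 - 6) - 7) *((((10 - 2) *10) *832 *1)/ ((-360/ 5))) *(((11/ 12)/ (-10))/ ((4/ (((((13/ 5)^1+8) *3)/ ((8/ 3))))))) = -7579/ 3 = -2526.33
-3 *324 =-972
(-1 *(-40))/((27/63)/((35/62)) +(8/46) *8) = 18.60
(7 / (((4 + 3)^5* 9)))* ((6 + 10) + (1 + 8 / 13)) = 229 / 280917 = 0.00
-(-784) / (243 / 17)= 13328 / 243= 54.85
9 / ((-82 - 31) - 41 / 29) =-87 / 1106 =-0.08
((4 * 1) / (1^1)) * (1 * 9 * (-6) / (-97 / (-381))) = -82296 / 97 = -848.41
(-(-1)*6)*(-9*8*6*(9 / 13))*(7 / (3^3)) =-6048 / 13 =-465.23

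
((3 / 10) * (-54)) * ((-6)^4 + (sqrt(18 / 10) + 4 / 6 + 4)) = -105354 / 5-243 * sqrt(5) / 25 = -21092.53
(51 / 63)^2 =289 / 441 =0.66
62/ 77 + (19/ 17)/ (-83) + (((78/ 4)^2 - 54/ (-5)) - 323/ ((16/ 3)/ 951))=-497195579697/ 8691760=-57203.10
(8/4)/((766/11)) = 11/383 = 0.03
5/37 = 0.14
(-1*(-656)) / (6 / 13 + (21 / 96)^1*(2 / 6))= 1227.42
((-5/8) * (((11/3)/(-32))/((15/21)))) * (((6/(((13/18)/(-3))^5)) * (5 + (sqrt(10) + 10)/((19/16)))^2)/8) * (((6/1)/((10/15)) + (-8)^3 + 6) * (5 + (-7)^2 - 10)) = 6161107572649260 * sqrt(10)/134036773 + 408233779703431605/1072294184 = 526067240.53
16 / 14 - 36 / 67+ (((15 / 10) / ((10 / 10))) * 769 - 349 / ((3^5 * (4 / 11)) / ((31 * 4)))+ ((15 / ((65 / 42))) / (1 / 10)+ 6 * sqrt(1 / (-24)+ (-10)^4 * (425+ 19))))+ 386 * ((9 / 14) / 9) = 2337477761 / 2963142+ sqrt(639359994) / 2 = 13431.64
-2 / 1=-2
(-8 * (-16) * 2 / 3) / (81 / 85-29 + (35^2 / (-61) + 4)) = -1.93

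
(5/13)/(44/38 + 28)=95/7202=0.01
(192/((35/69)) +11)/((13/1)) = 13633/455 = 29.96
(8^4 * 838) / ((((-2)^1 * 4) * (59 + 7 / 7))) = -107264 / 15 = -7150.93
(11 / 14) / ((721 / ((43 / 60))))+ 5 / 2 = 1514573 / 605640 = 2.50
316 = 316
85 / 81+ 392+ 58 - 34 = 33781 / 81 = 417.05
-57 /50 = -1.14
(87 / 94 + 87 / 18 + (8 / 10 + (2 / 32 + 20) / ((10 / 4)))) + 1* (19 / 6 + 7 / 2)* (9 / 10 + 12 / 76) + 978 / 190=151061 / 5640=26.78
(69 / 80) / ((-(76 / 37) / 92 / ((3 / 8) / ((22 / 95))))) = -176157 / 2816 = -62.56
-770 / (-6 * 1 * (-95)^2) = 77 / 5415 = 0.01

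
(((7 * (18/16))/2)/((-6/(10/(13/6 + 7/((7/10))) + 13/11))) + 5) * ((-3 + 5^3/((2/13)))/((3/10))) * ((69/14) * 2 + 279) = 258318468365/89936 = 2872247.69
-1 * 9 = -9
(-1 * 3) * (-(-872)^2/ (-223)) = -2281152/ 223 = -10229.38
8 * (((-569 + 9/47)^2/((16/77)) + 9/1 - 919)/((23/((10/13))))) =275001285860/660491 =416358.87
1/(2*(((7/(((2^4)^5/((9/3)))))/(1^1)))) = 524288/21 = 24966.10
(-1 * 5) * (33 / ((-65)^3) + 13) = -3570092 / 54925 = -65.00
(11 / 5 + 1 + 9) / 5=61 / 25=2.44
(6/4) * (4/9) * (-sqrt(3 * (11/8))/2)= -sqrt(66)/12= -0.68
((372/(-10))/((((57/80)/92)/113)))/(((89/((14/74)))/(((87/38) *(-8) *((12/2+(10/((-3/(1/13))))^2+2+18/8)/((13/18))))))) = 788342764667136/2611734281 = 301846.47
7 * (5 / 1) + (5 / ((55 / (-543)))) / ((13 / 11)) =-88 / 13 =-6.77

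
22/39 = 0.56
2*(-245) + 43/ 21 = -10247/ 21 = -487.95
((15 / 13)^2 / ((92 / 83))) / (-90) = -415 / 31096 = -0.01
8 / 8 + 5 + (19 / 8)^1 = 67 / 8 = 8.38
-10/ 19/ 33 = -0.02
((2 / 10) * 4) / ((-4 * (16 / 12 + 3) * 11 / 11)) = -3 / 65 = -0.05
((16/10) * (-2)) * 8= -128/5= -25.60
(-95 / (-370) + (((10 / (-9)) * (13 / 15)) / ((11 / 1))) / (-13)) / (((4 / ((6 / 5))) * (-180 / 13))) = -75283 / 13186800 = -0.01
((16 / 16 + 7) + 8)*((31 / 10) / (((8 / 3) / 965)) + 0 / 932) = 17949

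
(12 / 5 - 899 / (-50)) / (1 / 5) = 1019 / 10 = 101.90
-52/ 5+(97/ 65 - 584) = -38539/ 65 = -592.91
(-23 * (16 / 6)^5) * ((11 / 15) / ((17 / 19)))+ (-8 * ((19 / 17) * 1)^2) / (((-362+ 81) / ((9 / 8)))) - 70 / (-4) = -1494521800519 / 592013610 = -2524.47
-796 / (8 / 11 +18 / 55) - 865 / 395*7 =-1764429 / 2291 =-770.16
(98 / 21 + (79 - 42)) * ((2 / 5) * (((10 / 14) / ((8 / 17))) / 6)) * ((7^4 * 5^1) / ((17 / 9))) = 214375 / 8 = 26796.88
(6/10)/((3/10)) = 2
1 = 1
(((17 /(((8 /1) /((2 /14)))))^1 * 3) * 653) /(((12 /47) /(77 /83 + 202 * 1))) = 8787784721 /18592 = 472664.84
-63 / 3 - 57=-78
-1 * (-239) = 239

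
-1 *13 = -13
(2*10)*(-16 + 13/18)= -2750/9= -305.56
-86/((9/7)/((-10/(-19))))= -6020/171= -35.20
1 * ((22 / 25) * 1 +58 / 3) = 1516 / 75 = 20.21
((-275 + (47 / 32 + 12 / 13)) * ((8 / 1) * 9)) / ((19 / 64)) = -16330320 / 247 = -66114.66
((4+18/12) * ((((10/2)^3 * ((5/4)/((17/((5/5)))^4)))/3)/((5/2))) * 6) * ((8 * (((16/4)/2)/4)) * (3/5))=1650/83521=0.02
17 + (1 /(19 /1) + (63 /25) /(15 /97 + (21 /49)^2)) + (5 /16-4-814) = -403890381 /509200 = -793.19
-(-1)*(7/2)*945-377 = 5861/2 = 2930.50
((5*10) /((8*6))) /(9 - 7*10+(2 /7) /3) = -175 /10232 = -0.02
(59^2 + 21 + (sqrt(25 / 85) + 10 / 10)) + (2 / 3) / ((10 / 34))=sqrt(85) / 17 + 52579 / 15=3505.81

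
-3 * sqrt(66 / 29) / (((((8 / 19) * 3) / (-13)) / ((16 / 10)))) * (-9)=-2223 * sqrt(1914) / 145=-670.72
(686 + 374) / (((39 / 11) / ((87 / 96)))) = 84535 / 312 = 270.95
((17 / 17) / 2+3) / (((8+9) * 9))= 7 / 306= 0.02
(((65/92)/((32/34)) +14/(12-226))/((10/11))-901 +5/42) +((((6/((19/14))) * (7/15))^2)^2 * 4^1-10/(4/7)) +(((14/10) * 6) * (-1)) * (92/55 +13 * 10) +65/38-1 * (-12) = -11483333153407288973/5926905248880000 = -1937.49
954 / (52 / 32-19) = -7632 / 139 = -54.91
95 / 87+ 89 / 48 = 2.95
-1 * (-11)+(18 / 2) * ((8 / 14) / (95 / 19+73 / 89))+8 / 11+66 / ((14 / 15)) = 1661754 / 19943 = 83.33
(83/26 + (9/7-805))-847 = -299849/182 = -1647.52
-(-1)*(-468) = -468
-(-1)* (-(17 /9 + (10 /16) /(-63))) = -947 /504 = -1.88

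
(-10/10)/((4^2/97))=-97/16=-6.06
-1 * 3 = -3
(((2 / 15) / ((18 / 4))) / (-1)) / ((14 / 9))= -2 / 105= -0.02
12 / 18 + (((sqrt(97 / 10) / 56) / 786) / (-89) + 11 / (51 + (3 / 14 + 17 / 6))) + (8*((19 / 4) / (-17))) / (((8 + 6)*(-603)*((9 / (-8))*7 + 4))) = 2196859387 / 2524770045- sqrt(970) / 39174240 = 0.87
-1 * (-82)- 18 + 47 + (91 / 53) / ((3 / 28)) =20197 / 159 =127.03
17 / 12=1.42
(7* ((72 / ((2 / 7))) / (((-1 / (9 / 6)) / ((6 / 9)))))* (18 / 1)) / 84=-378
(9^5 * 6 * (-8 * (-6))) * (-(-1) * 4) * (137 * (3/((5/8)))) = 223664385024/5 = 44732877004.80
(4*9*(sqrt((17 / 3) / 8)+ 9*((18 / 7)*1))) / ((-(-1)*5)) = 3*sqrt(102) / 5+ 5832 / 35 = 172.69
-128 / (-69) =1.86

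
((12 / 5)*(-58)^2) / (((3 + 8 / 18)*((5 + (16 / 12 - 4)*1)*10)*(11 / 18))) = 9809424 / 59675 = 164.38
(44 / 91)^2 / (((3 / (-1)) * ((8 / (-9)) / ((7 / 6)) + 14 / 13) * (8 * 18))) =-121 / 70434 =-0.00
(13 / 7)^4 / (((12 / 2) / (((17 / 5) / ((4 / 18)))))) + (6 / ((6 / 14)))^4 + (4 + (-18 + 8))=1845904811 / 48020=38440.33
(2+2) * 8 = 32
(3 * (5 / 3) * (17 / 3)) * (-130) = -11050 / 3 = -3683.33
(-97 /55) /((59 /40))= -776 /649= -1.20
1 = 1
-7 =-7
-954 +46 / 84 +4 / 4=-952.45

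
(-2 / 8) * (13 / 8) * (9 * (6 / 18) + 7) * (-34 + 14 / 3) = 715 / 6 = 119.17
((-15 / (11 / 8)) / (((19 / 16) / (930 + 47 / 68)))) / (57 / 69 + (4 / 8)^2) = -931584640 / 117249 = -7945.35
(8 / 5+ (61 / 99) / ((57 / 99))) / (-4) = -761 / 1140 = -0.67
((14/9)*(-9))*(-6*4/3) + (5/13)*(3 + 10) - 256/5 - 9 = 284/5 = 56.80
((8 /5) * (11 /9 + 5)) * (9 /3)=448 /15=29.87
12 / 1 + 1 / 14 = 169 / 14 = 12.07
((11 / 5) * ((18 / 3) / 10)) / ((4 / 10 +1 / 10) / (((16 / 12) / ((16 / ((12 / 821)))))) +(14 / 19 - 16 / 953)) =1195062 / 372298075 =0.00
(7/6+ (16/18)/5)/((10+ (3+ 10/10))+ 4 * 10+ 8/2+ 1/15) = 0.02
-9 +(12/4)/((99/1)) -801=-809.97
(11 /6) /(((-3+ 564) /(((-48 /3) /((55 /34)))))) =-16 /495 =-0.03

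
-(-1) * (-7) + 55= 48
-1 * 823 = -823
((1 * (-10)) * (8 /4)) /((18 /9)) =-10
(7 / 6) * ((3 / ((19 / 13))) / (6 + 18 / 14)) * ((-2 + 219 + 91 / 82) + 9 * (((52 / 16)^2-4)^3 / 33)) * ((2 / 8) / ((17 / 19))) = 347356835735 / 12812845056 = 27.11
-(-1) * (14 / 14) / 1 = 1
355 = 355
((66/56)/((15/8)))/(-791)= -22/27685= -0.00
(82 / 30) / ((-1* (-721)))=41 / 10815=0.00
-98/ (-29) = 98/ 29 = 3.38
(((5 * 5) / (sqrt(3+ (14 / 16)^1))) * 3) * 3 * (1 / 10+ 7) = 3195 * sqrt(62) / 31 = 811.53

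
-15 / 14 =-1.07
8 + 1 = 9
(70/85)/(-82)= -7/697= -0.01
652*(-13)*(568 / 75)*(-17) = 81844256 / 75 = 1091256.75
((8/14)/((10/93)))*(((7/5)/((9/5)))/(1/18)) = 372/5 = 74.40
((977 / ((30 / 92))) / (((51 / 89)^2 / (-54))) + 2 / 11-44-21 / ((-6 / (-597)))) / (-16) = 15731183793 / 508640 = 30927.93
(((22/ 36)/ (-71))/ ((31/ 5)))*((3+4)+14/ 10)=-0.01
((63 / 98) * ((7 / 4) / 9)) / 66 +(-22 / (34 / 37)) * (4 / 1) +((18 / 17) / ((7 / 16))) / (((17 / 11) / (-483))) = -130029215 / 152592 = -852.14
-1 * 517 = -517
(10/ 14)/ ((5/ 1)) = 1/ 7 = 0.14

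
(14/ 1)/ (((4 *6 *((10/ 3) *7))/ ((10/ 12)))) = 1/ 48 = 0.02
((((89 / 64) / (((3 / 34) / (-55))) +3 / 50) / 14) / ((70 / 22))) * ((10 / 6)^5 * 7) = -572063525 / 326592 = -1751.62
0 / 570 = 0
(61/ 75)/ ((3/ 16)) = 4.34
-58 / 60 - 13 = -419 / 30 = -13.97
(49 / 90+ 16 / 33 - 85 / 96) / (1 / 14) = 15953 / 7920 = 2.01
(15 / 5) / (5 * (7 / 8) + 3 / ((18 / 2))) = 72 / 113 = 0.64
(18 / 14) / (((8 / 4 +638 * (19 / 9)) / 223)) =18063 / 84980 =0.21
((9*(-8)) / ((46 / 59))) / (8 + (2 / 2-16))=2124 / 161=13.19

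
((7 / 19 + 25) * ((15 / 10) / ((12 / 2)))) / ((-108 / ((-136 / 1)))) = 4097 / 513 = 7.99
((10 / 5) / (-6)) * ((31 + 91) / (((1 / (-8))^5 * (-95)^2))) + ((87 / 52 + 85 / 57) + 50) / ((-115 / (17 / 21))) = 100151642651 / 680015700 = 147.28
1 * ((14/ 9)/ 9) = 14/ 81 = 0.17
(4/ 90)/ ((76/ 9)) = 1/ 190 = 0.01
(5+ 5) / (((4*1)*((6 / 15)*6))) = 25 / 24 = 1.04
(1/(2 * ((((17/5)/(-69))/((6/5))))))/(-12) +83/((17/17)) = 5713/68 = 84.01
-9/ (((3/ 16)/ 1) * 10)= -4.80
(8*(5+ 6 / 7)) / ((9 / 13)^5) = 121784104 / 413343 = 294.63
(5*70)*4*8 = 11200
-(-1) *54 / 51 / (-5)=-18 / 85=-0.21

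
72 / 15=4.80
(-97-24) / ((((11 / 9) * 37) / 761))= -2036.19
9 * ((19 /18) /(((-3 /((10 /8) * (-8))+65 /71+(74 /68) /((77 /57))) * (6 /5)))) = 44146025 /11270172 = 3.92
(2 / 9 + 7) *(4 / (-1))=-260 / 9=-28.89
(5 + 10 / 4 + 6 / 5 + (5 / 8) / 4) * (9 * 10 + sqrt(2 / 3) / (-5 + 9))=798.87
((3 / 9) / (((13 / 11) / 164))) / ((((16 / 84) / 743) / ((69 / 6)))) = 53949973 / 26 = 2074998.96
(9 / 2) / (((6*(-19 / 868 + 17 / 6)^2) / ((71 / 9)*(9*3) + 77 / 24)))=2199103389 / 107194082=20.52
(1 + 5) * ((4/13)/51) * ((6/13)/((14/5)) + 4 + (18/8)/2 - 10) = -0.17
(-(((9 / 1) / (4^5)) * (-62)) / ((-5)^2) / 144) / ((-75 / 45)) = -93 / 1024000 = -0.00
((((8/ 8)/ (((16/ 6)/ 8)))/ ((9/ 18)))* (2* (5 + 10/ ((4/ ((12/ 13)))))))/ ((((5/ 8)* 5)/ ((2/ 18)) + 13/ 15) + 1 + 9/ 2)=136800/ 53807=2.54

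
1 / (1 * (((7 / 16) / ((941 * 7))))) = 15056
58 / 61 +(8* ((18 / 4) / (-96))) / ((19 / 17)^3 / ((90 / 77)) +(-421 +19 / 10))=42910649083 / 45087614176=0.95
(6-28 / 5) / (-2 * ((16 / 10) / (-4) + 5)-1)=-2 / 51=-0.04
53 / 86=0.62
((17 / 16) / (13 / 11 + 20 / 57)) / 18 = 3553 / 92256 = 0.04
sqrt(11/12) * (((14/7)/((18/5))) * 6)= 5 * sqrt(33)/9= 3.19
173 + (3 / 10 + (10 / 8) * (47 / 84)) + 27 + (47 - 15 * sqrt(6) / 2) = 229.63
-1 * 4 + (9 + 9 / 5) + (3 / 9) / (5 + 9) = 1433 / 210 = 6.82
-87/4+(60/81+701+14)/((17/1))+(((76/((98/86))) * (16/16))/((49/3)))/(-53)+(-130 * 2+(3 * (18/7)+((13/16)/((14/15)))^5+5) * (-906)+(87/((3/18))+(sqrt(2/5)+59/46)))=-1844110697939848182559/157770748948119552+sqrt(10)/5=-11687.91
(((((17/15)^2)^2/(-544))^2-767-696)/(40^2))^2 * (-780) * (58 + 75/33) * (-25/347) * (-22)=-42353014892807891113970814761103353/679809123532800000000000000000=-62301.33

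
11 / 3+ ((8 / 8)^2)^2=4.67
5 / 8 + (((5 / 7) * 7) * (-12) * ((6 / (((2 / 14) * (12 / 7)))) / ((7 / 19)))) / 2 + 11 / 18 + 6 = -143119 / 72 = -1987.76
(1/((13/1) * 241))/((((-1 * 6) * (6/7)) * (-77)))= 1/1240668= 0.00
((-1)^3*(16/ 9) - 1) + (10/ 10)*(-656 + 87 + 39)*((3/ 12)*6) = -7180/ 9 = -797.78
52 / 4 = 13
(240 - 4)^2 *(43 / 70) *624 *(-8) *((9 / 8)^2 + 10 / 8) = -2148250416 / 5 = -429650083.20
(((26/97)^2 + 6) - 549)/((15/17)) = -86842987/141135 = -615.32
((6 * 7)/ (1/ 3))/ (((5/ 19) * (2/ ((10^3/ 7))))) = 34200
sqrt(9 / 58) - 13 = -13 + 3* sqrt(58) / 58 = -12.61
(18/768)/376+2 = 96259/48128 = 2.00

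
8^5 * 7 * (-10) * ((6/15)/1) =-917504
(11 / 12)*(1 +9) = 55 / 6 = 9.17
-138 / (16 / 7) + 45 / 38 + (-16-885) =-145949 / 152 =-960.19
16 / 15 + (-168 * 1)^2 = 423376 / 15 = 28225.07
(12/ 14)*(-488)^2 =1428864/ 7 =204123.43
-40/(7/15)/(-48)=25/14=1.79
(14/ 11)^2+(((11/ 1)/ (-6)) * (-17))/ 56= 88483/ 40656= 2.18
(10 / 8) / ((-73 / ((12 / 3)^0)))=-5 / 292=-0.02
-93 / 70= -1.33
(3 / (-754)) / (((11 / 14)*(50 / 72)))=-0.01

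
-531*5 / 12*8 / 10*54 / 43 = -9558 / 43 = -222.28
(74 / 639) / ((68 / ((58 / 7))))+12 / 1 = 913565 / 76041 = 12.01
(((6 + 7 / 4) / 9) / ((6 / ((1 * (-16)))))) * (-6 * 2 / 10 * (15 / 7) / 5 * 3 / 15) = 124 / 525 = 0.24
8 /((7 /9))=72 /7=10.29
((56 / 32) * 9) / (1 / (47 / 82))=2961 / 328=9.03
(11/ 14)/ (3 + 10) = 11/ 182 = 0.06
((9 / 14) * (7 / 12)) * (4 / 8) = 3 / 16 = 0.19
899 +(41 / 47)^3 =93405798 / 103823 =899.66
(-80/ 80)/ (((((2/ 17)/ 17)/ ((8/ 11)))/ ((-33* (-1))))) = -3468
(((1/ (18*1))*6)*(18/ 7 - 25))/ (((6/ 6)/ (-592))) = 92944/ 21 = 4425.90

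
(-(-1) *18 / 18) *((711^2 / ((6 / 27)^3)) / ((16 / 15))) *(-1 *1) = -5527872135 / 128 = -43186501.05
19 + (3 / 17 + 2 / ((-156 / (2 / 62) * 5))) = 3941323 / 205530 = 19.18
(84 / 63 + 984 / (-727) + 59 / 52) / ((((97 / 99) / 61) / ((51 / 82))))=133769889 / 3099928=43.15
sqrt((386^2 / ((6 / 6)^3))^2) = 148996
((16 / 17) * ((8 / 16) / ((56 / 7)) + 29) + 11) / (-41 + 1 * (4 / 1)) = -652 / 629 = -1.04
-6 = -6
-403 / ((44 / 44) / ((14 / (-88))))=2821 / 44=64.11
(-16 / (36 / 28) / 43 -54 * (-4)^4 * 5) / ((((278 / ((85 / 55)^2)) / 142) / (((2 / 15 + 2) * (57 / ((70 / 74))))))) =-12347470797250048 / 1139066775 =-10839988.55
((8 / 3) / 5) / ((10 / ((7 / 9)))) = 28 / 675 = 0.04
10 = 10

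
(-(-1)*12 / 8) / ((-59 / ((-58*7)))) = 10.32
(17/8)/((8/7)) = 119/64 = 1.86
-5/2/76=-5/152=-0.03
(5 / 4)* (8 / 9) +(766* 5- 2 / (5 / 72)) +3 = 171239 / 45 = 3805.31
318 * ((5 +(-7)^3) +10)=-104304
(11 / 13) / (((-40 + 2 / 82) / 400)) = -16400 / 1937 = -8.47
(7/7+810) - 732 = 79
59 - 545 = -486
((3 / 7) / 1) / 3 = 1 / 7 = 0.14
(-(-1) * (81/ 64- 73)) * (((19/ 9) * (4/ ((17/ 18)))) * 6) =-261687/ 68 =-3848.34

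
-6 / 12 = -1 / 2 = -0.50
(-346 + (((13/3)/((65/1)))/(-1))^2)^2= 6060466801/50625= 119712.92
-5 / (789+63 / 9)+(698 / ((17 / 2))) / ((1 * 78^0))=1111131 / 13532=82.11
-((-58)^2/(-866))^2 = -2829124/187489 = -15.09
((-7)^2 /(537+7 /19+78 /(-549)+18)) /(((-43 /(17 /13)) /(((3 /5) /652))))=-8689023 /3518067461480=-0.00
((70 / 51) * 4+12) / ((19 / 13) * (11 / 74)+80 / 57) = 16303976 / 1510841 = 10.79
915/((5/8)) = 1464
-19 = -19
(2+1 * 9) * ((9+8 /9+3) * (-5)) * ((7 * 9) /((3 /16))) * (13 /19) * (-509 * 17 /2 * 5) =200950349600 /57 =3525444729.82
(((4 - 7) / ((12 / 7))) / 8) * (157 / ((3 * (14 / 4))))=-3.27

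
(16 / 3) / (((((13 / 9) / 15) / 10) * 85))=1440 / 221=6.52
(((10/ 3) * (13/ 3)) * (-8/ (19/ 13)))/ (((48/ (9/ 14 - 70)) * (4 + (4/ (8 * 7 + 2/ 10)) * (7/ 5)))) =230559095/ 8273664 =27.87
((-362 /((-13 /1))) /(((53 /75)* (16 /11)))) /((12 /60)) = 746625 /5512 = 135.45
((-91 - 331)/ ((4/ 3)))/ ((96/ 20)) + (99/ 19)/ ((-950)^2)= -4522652729/ 68590000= -65.94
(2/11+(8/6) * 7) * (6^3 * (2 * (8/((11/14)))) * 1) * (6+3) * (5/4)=56972160/121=470844.30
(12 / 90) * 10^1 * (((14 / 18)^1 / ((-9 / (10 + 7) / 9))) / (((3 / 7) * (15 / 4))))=-13328 / 1215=-10.97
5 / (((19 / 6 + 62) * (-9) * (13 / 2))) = -0.00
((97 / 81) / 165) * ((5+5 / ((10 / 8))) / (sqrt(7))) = 97 * sqrt(7) / 10395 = 0.02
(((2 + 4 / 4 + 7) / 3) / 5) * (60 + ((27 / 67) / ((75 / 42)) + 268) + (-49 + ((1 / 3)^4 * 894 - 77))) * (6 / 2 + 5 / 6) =545.00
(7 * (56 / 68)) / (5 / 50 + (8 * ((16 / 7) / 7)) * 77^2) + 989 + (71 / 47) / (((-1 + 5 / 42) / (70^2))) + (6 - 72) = -34246348140611 / 4578747003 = -7479.41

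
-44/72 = -11/18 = -0.61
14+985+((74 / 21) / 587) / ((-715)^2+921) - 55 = 2979841606261 / 3156611871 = 944.00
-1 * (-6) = 6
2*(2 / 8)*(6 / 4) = 3 / 4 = 0.75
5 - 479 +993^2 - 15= 985560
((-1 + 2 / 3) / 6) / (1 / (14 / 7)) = -1 / 9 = -0.11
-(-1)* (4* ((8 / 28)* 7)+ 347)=355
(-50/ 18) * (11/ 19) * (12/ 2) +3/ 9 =-177/ 19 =-9.32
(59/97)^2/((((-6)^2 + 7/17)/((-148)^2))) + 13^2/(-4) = 4200567133/23296684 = 180.31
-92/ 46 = -2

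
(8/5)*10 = 16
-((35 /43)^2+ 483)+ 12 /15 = -4464064 /9245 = -482.86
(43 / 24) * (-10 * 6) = -215 / 2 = -107.50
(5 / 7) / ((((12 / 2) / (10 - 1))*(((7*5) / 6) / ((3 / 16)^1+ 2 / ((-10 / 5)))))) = -117 / 784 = -0.15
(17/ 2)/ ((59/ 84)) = 714/ 59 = 12.10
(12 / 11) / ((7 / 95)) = 1140 / 77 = 14.81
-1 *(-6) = 6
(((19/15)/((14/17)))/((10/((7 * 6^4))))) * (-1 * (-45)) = 313956/5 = 62791.20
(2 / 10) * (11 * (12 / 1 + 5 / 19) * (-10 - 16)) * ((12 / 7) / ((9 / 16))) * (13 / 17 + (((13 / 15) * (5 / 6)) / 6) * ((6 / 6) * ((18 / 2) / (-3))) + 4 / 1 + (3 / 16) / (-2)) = -2812256876 / 305235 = -9213.42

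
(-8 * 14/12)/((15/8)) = -4.98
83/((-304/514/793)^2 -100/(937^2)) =-732290.60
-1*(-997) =997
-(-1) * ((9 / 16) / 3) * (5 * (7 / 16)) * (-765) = -80325 / 256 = -313.77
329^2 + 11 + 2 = 108254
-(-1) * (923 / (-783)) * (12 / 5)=-3692 / 1305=-2.83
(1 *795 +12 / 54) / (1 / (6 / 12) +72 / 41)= 293437 / 1386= 211.72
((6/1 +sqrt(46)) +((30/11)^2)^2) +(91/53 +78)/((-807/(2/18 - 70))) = 75.01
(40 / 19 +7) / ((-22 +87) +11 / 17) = 2941 / 21204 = 0.14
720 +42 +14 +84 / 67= 52076 / 67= 777.25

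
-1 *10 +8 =-2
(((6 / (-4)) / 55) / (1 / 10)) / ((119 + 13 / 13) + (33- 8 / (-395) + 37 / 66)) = -7110 / 4003853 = -0.00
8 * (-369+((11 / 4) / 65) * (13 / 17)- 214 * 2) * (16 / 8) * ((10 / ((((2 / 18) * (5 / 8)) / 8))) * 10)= -2497250304 / 17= -146897076.71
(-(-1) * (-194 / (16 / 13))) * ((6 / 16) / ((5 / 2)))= -3783 / 160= -23.64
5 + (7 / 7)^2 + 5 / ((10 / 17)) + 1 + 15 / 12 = 67 / 4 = 16.75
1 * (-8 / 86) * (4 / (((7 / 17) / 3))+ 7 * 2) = -1208 / 301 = -4.01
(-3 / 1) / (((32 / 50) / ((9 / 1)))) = -675 / 16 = -42.19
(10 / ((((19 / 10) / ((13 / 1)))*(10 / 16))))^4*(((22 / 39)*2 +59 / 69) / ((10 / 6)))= 512290062336000 / 2997383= 170912446.74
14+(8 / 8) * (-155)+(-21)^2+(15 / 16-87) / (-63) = 33753 / 112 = 301.37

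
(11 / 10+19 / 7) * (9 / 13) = 2403 / 910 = 2.64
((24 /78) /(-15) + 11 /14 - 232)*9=-1893813 /910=-2081.11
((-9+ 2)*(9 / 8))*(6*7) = -1323 / 4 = -330.75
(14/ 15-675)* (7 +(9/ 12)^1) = -313441/ 60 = -5224.02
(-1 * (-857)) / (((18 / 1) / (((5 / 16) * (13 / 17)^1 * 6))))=55705 / 816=68.27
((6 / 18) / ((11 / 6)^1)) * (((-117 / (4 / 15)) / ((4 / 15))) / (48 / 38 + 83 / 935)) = -42514875 / 192136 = -221.27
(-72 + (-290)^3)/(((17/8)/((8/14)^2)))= -3121801216/833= -3747660.52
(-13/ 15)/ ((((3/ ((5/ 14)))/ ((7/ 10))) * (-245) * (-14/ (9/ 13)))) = -0.00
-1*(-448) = 448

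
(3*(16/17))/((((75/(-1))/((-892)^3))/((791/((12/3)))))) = 5283748139.37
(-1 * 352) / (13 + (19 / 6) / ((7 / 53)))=-14784 / 1553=-9.52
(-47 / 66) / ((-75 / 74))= 1739 / 2475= 0.70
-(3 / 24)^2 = -1 / 64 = -0.02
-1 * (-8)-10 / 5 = 6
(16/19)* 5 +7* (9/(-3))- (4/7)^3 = -110633/6517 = -16.98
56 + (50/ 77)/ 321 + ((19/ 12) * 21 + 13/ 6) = 9038383/ 98868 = 91.42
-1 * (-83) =83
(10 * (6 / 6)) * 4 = 40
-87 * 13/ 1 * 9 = -10179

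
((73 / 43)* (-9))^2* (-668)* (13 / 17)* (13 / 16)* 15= -182736445905 / 125732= -1453380.57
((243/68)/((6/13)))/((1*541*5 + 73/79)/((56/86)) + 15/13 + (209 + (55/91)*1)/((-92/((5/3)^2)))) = 74618739/39998464076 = 0.00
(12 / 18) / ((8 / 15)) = 5 / 4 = 1.25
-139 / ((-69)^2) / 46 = -139 / 219006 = -0.00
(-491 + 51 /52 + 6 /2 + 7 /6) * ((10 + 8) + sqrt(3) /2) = -227379 /26 - 75793 * sqrt(3) /312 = -9166.11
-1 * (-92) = 92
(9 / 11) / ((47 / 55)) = 45 / 47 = 0.96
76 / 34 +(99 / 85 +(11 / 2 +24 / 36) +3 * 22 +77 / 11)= 82.57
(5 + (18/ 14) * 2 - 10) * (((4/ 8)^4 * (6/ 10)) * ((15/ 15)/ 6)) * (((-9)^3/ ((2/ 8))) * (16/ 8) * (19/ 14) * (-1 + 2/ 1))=235467/ 1960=120.14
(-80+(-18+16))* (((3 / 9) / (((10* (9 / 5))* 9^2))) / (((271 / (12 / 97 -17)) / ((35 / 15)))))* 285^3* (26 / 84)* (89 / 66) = 66578914621375 / 2529545436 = 26320.51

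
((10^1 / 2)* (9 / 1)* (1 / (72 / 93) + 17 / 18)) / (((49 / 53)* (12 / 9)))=18285 / 224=81.63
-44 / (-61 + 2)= 0.75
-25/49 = -0.51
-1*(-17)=17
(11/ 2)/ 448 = 11/ 896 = 0.01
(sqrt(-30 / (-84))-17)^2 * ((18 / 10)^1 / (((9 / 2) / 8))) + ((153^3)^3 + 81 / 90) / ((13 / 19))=12220937245115866479539 / 182-272 * sqrt(70) / 35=67148006841295969602.78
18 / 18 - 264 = -263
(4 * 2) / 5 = 8 / 5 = 1.60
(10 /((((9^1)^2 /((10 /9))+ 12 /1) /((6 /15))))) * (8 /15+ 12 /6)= 304 /2547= 0.12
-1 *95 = -95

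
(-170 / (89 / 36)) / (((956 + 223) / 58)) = -39440 / 11659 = -3.38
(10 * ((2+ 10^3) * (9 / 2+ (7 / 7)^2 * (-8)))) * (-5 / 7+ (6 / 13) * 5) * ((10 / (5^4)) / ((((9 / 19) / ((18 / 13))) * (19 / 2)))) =-232464 / 845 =-275.11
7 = 7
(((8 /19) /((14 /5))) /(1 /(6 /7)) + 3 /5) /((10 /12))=20358 /23275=0.87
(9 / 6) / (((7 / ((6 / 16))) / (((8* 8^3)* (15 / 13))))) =379.78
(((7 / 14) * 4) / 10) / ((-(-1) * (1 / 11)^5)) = 161051 / 5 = 32210.20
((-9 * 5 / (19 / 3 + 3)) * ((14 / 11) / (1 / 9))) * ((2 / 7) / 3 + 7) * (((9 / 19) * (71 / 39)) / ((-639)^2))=-0.00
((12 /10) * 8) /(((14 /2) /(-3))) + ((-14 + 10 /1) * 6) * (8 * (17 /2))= -57264 /35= -1636.11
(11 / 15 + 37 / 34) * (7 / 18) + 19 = 180923 / 9180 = 19.71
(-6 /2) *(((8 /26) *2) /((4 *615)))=-2 /2665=-0.00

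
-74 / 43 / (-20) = 37 / 430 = 0.09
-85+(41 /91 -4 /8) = -15479 /182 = -85.05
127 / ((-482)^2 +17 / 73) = 0.00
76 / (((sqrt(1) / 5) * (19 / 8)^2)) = 1280 / 19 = 67.37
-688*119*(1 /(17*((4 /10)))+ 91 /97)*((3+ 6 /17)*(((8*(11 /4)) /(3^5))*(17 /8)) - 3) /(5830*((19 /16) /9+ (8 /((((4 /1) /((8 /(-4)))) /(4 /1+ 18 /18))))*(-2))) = 4383807344 /4902123435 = 0.89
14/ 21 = 0.67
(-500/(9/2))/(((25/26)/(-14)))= 14560/9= 1617.78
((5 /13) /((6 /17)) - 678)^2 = 2787734401 /6084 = 458207.50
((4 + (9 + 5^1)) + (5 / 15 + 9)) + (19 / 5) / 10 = 4157 / 150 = 27.71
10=10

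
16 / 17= 0.94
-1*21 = -21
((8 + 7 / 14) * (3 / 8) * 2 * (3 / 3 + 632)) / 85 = 47.48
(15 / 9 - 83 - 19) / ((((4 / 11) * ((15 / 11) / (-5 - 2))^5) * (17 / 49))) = 439145954847523 / 154912500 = 2834800.00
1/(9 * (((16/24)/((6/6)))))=1/6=0.17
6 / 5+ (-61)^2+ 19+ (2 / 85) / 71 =22578144 / 6035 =3741.20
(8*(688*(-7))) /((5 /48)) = -1849344 /5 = -369868.80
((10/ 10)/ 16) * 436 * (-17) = -1853/ 4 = -463.25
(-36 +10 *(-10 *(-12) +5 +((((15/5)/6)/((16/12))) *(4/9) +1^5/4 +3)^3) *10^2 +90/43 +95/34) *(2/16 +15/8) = 26029743779/78948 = 329707.45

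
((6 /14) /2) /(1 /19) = 57 /14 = 4.07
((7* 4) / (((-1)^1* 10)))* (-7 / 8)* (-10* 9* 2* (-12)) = 5292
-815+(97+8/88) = -7897/11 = -717.91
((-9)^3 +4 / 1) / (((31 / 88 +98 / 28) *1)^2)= -5614400 / 114921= -48.85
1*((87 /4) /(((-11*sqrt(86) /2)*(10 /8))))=-87*sqrt(86) /2365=-0.34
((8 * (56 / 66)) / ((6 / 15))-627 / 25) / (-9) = 6691 / 7425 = 0.90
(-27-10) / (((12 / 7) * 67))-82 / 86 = -44101 / 34572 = -1.28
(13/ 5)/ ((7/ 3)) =39/ 35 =1.11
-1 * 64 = -64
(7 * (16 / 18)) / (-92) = -14 / 207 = -0.07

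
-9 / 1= -9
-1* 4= -4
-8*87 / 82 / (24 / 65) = -1885 / 82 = -22.99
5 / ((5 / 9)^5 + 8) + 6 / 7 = 702831 / 475517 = 1.48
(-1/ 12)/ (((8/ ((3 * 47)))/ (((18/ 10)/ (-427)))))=423/ 68320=0.01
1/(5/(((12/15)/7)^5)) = 1024/262609375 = 0.00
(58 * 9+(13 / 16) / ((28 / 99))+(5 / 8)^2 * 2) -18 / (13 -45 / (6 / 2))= 239525 / 448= 534.65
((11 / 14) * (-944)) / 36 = -1298 / 63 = -20.60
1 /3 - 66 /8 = -95 /12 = -7.92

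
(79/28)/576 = 79/16128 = 0.00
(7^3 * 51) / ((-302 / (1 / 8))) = -17493 / 2416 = -7.24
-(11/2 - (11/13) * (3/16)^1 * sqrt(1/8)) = -11/2 + 33 * sqrt(2)/832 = -5.44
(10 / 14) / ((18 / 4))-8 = -494 / 63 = -7.84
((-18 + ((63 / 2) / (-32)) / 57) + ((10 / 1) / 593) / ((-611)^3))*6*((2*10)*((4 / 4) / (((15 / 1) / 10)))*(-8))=11531.05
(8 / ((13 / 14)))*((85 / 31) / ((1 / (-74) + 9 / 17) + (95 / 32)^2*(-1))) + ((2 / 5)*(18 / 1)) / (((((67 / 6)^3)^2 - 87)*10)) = -1980882843044603167616 / 695790195576190142025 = -2.85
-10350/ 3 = -3450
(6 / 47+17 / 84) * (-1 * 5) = -6515 / 3948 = -1.65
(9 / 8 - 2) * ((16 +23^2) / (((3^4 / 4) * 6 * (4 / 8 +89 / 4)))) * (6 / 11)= -1090 / 11583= -0.09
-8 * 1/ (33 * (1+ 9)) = -4/ 165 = -0.02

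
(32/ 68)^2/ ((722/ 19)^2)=16/ 104329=0.00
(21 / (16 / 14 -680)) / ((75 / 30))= -49 / 3960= -0.01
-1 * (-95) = 95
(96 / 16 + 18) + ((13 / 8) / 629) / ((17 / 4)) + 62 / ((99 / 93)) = 58042033 / 705738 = 82.24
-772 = -772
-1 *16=-16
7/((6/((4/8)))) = 7/12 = 0.58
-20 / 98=-10 / 49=-0.20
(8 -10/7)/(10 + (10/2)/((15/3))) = 46/77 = 0.60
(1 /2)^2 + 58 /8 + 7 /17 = 269 /34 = 7.91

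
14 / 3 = 4.67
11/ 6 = 1.83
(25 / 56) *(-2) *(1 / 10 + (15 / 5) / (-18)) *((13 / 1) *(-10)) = -325 / 42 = -7.74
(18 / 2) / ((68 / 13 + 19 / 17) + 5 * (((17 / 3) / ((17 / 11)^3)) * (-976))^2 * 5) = 87947613 / 548452671655651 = 0.00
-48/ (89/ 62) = -2976/ 89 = -33.44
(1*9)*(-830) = -7470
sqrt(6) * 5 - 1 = -1 + 5 * sqrt(6) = 11.25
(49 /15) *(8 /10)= 196 /75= 2.61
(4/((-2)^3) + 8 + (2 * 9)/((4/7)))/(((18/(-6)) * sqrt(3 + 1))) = -13/2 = -6.50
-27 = -27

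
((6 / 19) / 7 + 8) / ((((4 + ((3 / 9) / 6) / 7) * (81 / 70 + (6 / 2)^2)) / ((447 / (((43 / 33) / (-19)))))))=-441939960 / 343097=-1288.09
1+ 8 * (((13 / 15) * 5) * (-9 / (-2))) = 157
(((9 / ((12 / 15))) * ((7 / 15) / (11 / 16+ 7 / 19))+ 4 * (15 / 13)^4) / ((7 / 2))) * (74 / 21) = 5455568896 / 449235969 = 12.14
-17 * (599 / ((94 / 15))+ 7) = -163931 / 94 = -1743.95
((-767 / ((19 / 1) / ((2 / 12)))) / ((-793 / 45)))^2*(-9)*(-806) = 2840757075 / 2686562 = 1057.39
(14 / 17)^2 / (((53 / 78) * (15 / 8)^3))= 0.15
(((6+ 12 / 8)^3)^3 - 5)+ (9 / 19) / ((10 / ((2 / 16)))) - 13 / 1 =3652118265393 / 48640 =75084668.29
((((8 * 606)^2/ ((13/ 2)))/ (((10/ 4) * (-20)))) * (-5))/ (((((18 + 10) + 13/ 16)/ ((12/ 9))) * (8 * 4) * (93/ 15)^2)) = 78343680/ 5759273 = 13.60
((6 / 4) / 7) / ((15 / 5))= 1 / 14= 0.07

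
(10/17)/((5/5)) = 10/17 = 0.59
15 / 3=5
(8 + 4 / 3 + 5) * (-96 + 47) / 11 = -2107 / 33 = -63.85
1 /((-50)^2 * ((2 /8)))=1 /625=0.00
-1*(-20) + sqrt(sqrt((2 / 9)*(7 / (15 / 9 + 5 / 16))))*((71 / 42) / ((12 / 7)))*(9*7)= 20 + 497*14^(1 / 4)*285^(3 / 4) / 1140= 78.49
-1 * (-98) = 98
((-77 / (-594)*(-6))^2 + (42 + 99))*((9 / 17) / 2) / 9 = 5735 / 1377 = 4.16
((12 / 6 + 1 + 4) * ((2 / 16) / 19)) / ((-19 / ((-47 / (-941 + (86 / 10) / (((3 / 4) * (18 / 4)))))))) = -44415 / 365883608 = -0.00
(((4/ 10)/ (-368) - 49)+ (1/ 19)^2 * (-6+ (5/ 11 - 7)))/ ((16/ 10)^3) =-11.97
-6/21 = -2/7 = -0.29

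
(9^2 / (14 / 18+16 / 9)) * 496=361584 / 23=15721.04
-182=-182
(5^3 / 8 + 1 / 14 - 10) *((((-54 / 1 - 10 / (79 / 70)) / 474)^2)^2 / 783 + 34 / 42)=1499422707831145565501 / 325155862792033592886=4.61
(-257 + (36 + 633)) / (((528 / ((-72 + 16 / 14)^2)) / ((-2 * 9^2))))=-342085248 / 539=-634666.51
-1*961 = -961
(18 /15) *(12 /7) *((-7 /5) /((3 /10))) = -48 /5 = -9.60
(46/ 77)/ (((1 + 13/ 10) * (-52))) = -0.00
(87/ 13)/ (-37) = -87/ 481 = -0.18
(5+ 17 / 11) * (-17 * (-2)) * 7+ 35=17521 / 11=1592.82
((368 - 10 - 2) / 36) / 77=89 / 693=0.13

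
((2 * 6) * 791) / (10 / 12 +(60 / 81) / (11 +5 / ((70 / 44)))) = 50744232 / 4735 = 10716.84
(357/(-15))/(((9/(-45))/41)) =4879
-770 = -770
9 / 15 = 3 / 5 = 0.60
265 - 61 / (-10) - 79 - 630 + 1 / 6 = -6566 / 15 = -437.73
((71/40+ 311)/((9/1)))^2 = 156525121/129600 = 1207.76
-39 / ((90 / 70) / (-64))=5824 / 3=1941.33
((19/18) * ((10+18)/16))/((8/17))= 2261/576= 3.93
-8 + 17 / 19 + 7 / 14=-251 / 38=-6.61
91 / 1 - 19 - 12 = 60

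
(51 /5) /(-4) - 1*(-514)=10229 /20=511.45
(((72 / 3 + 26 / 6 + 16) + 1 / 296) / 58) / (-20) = -0.04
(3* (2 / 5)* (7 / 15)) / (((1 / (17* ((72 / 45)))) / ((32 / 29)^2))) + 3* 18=7626446 / 105125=72.55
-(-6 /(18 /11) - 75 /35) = 122 /21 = 5.81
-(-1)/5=1/5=0.20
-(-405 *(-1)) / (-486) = 5 / 6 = 0.83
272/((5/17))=4624/5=924.80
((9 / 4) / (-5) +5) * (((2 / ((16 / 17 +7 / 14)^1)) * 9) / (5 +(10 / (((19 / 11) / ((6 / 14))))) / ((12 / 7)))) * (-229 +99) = -1965132 / 1715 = -1145.85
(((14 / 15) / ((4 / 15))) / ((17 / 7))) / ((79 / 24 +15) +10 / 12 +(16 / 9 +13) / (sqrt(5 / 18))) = -79380 / 1210787 +625632 * sqrt(10) / 20583379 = 0.03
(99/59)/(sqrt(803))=0.06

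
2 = 2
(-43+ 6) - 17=-54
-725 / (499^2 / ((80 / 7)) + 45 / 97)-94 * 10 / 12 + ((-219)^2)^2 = 1166750006655201512 / 507225837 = 2300257442.63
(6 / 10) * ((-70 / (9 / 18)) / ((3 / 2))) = -56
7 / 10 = 0.70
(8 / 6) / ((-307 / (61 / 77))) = -244 / 70917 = -0.00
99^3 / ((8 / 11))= 10673289 / 8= 1334161.12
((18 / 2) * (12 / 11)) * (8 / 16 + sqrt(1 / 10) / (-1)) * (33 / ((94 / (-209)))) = -16929 / 47 + 16929 * sqrt(10) / 235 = -132.39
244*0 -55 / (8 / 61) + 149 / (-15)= -51517 / 120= -429.31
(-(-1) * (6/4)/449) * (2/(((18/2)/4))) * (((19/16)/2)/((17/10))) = 95/91596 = 0.00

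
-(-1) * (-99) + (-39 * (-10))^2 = 152001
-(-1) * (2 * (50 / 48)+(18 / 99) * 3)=347 / 132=2.63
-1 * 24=-24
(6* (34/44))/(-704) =-51/7744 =-0.01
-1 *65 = -65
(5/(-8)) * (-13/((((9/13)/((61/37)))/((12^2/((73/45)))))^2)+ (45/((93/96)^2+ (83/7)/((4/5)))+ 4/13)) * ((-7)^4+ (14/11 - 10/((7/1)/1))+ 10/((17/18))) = 3508116543754333749544175/4006966563897154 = 875504321.74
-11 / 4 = -2.75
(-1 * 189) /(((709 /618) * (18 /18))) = -116802 /709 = -164.74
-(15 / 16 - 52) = 817 / 16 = 51.06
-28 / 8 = -7 / 2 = -3.50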